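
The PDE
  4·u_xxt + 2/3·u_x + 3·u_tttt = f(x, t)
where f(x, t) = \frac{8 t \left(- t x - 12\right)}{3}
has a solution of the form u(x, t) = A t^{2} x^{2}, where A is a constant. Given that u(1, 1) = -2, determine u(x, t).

Answer: u(x, t) = - 2 t^{2} x^{2}

Derivation:
Substitute the ansatz u = A t^{2} x^{2} into the left-hand side.
Derivatives of the ansatz:
  u_xxt = 4 A t
  u_x = 2 A t^{2} x
  u_tttt = 0
Term by term:
  4·u_xxt = 16 A t
  2/3·u_x = \frac{4 A t^{2} x}{3}
  3·u_tttt = 0
So the left-hand side equals
  \frac{4 A t^{2} x}{3} + 16 A t
This must equal f(x, t) identically; expanded, f = - \frac{8 t^{2} x}{3} - 32 t.
Matching coefficients of the independent functions:
  [t]:  16 A = -32
  [t^{2} x]:  \frac{4 A}{3} = - \frac{8}{3}
Solving: A = -2.
Check against the point condition:
  u(1, 1) = -2  ⟹  A = -2  ✓
Hence u(x, t) = - 2 t^{2} x^{2}.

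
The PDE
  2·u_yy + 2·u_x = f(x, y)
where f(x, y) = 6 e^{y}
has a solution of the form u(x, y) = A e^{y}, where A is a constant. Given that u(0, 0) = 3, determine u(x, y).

Substitute the ansatz u = A e^{y} into the left-hand side.
Derivatives of the ansatz:
  u_yy = A e^{y}
  u_x = 0
Term by term:
  2·u_yy = 2 A e^{y}
  2·u_x = 0
So the left-hand side equals
  2 A e^{y}
This must equal f(x, y) = 6 e^{y} identically.
Matching coefficients of the independent functions:
  [e^{y}]:  2 A = 6
Solving: A = 3.
Check against the point condition:
  u(0, 0) = 3  ⟹  A = 3  ✓
Hence u(x, y) = 3 e^{y}.

Answer: u(x, y) = 3 e^{y}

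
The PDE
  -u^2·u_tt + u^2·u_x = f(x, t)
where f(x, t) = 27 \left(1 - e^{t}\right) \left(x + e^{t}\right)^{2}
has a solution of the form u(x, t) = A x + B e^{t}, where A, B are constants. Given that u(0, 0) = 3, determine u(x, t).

Answer: u(x, t) = 3 x + 3 e^{t}

Derivation:
Substitute the ansatz u = A x + B e^{t} into the left-hand side.
Derivatives of the ansatz:
  u_tt = B e^{t}
  u_x = A
Term by term:
  -u^2·u_tt = - A^{2} B x^{2} e^{t} - 2 A B^{2} x e^{2 t} - B^{3} e^{3 t}
  u^2·u_x = A^{3} x^{2} + 2 A^{2} B x e^{t} + A B^{2} e^{2 t}
So the left-hand side equals
  A^{3} x^{2} - A^{2} B x^{2} e^{t} + 2 A^{2} B x e^{t} - 2 A B^{2} x e^{2 t} + A B^{2} e^{2 t} - B^{3} e^{3 t}
This must equal f(x, t) identically; expanded, f = - 27 x^{2} e^{t} + 27 x^{2} - 54 x e^{2 t} + 54 x e^{t} - 27 e^{3 t} + 27 e^{2 t}.
Matching coefficients of the independent functions:
  [x^{2}]:  A^{3} = 27
  [x e^{t}]:  2 A^{2} B = 54
  [x e^{2 t}]:  - 2 A B^{2} = -54
  [x^{2} e^{t}]:  - A^{2} B = -27
  [e^{2 t}]:  A B^{2} = 27
  [e^{3 t}]:  - B^{3} = -27
Solving: A = 3, B = 3.
Check against the point condition:
  u(0, 0) = 3  ⟹  B = 3  ✓
Hence u(x, t) = 3 x + 3 e^{t}.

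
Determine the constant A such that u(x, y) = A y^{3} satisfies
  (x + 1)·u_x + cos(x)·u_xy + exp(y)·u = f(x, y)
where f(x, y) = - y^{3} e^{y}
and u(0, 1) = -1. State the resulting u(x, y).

Answer: u(x, y) = - y^{3}

Derivation:
Substitute the ansatz u = A y^{3} into the left-hand side.
Derivatives of the ansatz:
  u_x = 0
  u_xy = 0
Term by term:
  (x + 1)·u_x = 0
  cos(x)·u_xy = 0
  exp(y)·u = A y^{3} e^{y}
So the left-hand side equals
  A y^{3} e^{y}
This must equal f(x, y) = - y^{3} e^{y} identically.
Matching coefficients of the independent functions:
  [y^{3} e^{y}]:  A = -1
Solving: A = -1.
Check against the point condition:
  u(0, 1) = -1  ⟹  A = -1  ✓
Hence u(x, y) = - y^{3}.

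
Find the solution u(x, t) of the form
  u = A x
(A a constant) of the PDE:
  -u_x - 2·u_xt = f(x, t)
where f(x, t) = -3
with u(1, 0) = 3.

Substitute the ansatz u = A x into the left-hand side.
Derivatives of the ansatz:
  u_x = A
  u_xt = 0
Term by term:
  -u_x = - A
  -2·u_xt = 0
So the left-hand side equals
  - A
This must equal f(x, t) = -3 identically.
Matching coefficients of the independent functions:
  [constant term]:  - A = -3
Solving: A = 3.
Check against the point condition:
  u(1, 0) = 3  ⟹  A = 3  ✓
Hence u(x, t) = 3 x.

Answer: u(x, t) = 3 x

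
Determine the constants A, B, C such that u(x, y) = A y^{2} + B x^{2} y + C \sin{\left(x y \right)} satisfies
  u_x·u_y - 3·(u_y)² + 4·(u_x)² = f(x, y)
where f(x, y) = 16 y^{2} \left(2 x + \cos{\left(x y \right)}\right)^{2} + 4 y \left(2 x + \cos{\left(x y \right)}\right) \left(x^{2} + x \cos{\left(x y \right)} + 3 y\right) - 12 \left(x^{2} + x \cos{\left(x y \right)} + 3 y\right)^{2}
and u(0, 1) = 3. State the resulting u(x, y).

Answer: u(x, y) = 2 x^{2} y + 3 y^{2} + 2 \sin{\left(x y \right)}

Derivation:
Substitute the ansatz u = A y^{2} + B x^{2} y + C \sin{\left(x y \right)} into the left-hand side.
Derivatives of the ansatz:
  u_x = 2 B x y + C y \cos{\left(x y \right)}
  u_y = 2 A y + B x^{2} + C x \cos{\left(x y \right)}
Term by term:
  u_x·u_y = 4 A B x y^{2} + 2 A C y^{2} \cos{\left(x y \right)} + 2 B^{2} x^{3} y + 3 B C x^{2} y \cos{\left(x y \right)} + C^{2} x y \cos^{2}{\left(x y \right)}
  -3·(u_y)² = - 12 A^{2} y^{2} - 12 A B x^{2} y - 12 A C x y \cos{\left(x y \right)} - 3 B^{2} x^{4} - 6 B C x^{3} \cos{\left(x y \right)} - 3 C^{2} x^{2} \cos^{2}{\left(x y \right)}
  4·(u_x)² = 16 B^{2} x^{2} y^{2} + 16 B C x y^{2} \cos{\left(x y \right)} + 4 C^{2} y^{2} \cos^{2}{\left(x y \right)}
So the left-hand side equals
  - 12 A^{2} y^{2} - 12 A B x^{2} y + 4 A B x y^{2} - 12 A C x y \cos{\left(x y \right)} + 2 A C y^{2} \cos{\left(x y \right)} - 3 B^{2} x^{4} + 2 B^{2} x^{3} y + 16 B^{2} x^{2} y^{2} - 6 B C x^{3} \cos{\left(x y \right)} + 3 B C x^{2} y \cos{\left(x y \right)} + 16 B C x y^{2} \cos{\left(x y \right)} - 3 C^{2} x^{2} \cos^{2}{\left(x y \right)} + C^{2} x y \cos^{2}{\left(x y \right)} + 4 C^{2} y^{2} \cos^{2}{\left(x y \right)}
This must equal f(x, y) identically; expanded, f = - 12 x^{4} + 8 x^{3} y - 24 x^{3} \cos{\left(x y \right)} + 64 x^{2} y^{2} + 12 x^{2} y \cos{\left(x y \right)} - 72 x^{2} y - 12 x^{2} \cos^{2}{\left(x y \right)} + 64 x y^{2} \cos{\left(x y \right)} + 24 x y^{2} + 4 x y \cos^{2}{\left(x y \right)} - 72 x y \cos{\left(x y \right)} + 16 y^{2} \cos^{2}{\left(x y \right)} + 12 y^{2} \cos{\left(x y \right)} - 108 y^{2}.
Matching coefficients of the independent functions:
  [x^{4}]:  - 3 B^{2} = -12
  [y^{2}]:  - 12 A^{2} = -108
  [x y^{2}]:  4 A B = 24
  [x^{2} y]:  - 12 A B = -72
  [x^{2} y^{2}]:  16 B^{2} = 64
  [x^{2} \cos^{2}{\left(x y \right)}]:  - 3 C^{2} = -12
  [x^{3} y]:  2 B^{2} = 8
  [x^{3} \cos{\left(x y \right)}]:  - 6 B C = -24
  [y^{2} \cos{\left(x y \right)}]:  2 A C = 12
  [y^{2} \cos^{2}{\left(x y \right)}]:  4 C^{2} = 16
  [x y \cos{\left(x y \right)}]:  - 12 A C = -72
  [x y \cos^{2}{\left(x y \right)}]:  C^{2} = 4
  [x y^{2} \cos{\left(x y \right)}]:  16 B C = 64
  [x^{2} y \cos{\left(x y \right)}]:  3 B C = 12
These equations allow (A, B, C) = (-3, -2, -2) or (3, 2, 2).
Impose the point condition(s):
  u(0, 1) = 3  ⟹  A = 3
Only A = 3, B = 2, C = 2 satisfies everything.
Hence u(x, y) = 2 x^{2} y + 3 y^{2} + 2 \sin{\left(x y \right)}.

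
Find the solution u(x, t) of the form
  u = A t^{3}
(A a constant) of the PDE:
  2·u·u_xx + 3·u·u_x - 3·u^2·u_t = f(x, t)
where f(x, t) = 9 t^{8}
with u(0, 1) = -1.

Answer: u(x, t) = - t^{3}

Derivation:
Substitute the ansatz u = A t^{3} into the left-hand side.
Derivatives of the ansatz:
  u_xx = 0
  u_x = 0
  u_t = 3 A t^{2}
Term by term:
  2·u·u_xx = 0
  3·u·u_x = 0
  -3·u^2·u_t = - 9 A^{3} t^{8}
So the left-hand side equals
  - 9 A^{3} t^{8}
This must equal f(x, t) = 9 t^{8} identically.
Matching coefficients of the independent functions:
  [t^{8}]:  - 9 A^{3} = 9
Solving: A = -1.
Check against the point condition:
  u(0, 1) = -1  ⟹  A = -1  ✓
Hence u(x, t) = - t^{3}.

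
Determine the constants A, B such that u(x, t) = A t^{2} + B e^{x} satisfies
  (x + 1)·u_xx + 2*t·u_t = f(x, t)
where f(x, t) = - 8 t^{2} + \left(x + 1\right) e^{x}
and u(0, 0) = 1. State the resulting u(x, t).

Answer: u(x, t) = - 2 t^{2} + e^{x}

Derivation:
Substitute the ansatz u = A t^{2} + B e^{x} into the left-hand side.
Derivatives of the ansatz:
  u_xx = B e^{x}
  u_t = 2 A t
Term by term:
  (x + 1)·u_xx = B x e^{x} + B e^{x}
  2*t·u_t = 4 A t^{2}
So the left-hand side equals
  4 A t^{2} + B x e^{x} + B e^{x}
This must equal f(x, t) identically; expanded, f = - 8 t^{2} + x e^{x} + e^{x}.
Matching coefficients of the independent functions:
  [t^{2}]:  4 A = -8
  [x e^{x}, e^{x}]:  B = 1
Solving: A = -2, B = 1.
Check against the point condition:
  u(0, 0) = 1  ⟹  B = 1  ✓
Hence u(x, t) = - 2 t^{2} + e^{x}.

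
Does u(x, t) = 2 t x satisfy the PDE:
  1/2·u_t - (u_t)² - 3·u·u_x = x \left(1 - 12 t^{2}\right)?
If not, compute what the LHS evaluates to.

Evaluate each term of the left-hand side for u = 2 t x.
Derivatives:
  u_t = 2 x
  u_x = 2 t
Terms:
  1/2·u_t = x
  -(u_t)² = - 4 x^{2}
  -3·u·u_x = - 12 t^{2} x
Sum: LHS = x \left(- 12 t^{2} - 4 x + 1\right)
Given right-hand side: x \left(1 - 12 t^{2}\right). Difference LHS − RHS = - 4 x^{2} ≠ 0, so u is not a solution.

Answer: No, the LHS evaluates to x \left(- 12 t^{2} - 4 x + 1\right)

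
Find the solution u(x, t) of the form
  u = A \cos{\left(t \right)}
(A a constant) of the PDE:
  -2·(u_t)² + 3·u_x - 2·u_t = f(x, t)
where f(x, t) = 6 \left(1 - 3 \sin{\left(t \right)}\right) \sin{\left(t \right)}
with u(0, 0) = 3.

Substitute the ansatz u = A \cos{\left(t \right)} into the left-hand side.
Derivatives of the ansatz:
  u_t = - A \sin{\left(t \right)}
  u_x = 0
Term by term:
  -2·(u_t)² = - 2 A^{2} \sin^{2}{\left(t \right)}
  3·u_x = 0
  -2·u_t = 2 A \sin{\left(t \right)}
So the left-hand side equals
  - 2 A^{2} \sin^{2}{\left(t \right)} + 2 A \sin{\left(t \right)}
This must equal f(x, t) identically; expanded, f = - 18 \sin^{2}{\left(t \right)} + 6 \sin{\left(t \right)}.
Matching coefficients of the independent functions:
  [\sin{\left(t \right)}]:  2 A = 6
  [\sin^{2}{\left(t \right)}]:  - 2 A^{2} = -18
Solving: A = 3.
Check against the point condition:
  u(0, 0) = 3  ⟹  A = 3  ✓
Hence u(x, t) = 3 \cos{\left(t \right)}.

Answer: u(x, t) = 3 \cos{\left(t \right)}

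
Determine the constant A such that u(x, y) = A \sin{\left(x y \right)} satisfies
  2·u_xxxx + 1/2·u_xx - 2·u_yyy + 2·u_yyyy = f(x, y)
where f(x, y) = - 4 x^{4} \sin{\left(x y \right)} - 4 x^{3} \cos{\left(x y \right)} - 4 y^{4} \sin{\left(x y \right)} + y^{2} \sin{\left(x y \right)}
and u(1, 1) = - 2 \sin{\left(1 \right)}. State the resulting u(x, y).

Substitute the ansatz u = A \sin{\left(x y \right)} into the left-hand side.
Derivatives of the ansatz:
  u_xxxx = A y^{4} \sin{\left(x y \right)}
  u_xx = - A y^{2} \sin{\left(x y \right)}
  u_yyy = - A x^{3} \cos{\left(x y \right)}
  u_yyyy = A x^{4} \sin{\left(x y \right)}
Term by term:
  2·u_xxxx = 2 A y^{4} \sin{\left(x y \right)}
  1/2·u_xx = - \frac{A y^{2} \sin{\left(x y \right)}}{2}
  -2·u_yyy = 2 A x^{3} \cos{\left(x y \right)}
  2·u_yyyy = 2 A x^{4} \sin{\left(x y \right)}
So the left-hand side equals
  2 A x^{4} \sin{\left(x y \right)} + 2 A x^{3} \cos{\left(x y \right)} + 2 A y^{4} \sin{\left(x y \right)} - \frac{A y^{2} \sin{\left(x y \right)}}{2}
This must equal f(x, y) = - 4 x^{4} \sin{\left(x y \right)} - 4 x^{3} \cos{\left(x y \right)} - 4 y^{4} \sin{\left(x y \right)} + y^{2} \sin{\left(x y \right)} identically.
Matching coefficients of the independent functions:
  [x^{3} \cos{\left(x y \right)}, x^{4} \sin{\left(x y \right)}, y^{4} \sin{\left(x y \right)}]:  2 A = -4
  [y^{2} \sin{\left(x y \right)}]:  - \frac{A}{2} = 1
Solving: A = -2.
Check against the point condition:
  u(1, 1) = - 2 \sin{\left(1 \right)}  ⟹  A \sin{\left(1 \right)} = - 2 \sin{\left(1 \right)}  ✓
Hence u(x, y) = - 2 \sin{\left(x y \right)}.

Answer: u(x, y) = - 2 \sin{\left(x y \right)}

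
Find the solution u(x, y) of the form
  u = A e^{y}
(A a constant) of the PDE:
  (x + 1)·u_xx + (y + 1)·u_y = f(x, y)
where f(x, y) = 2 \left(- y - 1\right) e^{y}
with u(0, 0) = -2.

Substitute the ansatz u = A e^{y} into the left-hand side.
Derivatives of the ansatz:
  u_xx = 0
  u_y = A e^{y}
Term by term:
  (x + 1)·u_xx = 0
  (y + 1)·u_y = A y e^{y} + A e^{y}
So the left-hand side equals
  A y e^{y} + A e^{y}
This must equal f(x, y) identically; expanded, f = - 2 y e^{y} - 2 e^{y}.
Matching coefficients of the independent functions:
  [y e^{y}, e^{y}]:  A = -2
Solving: A = -2.
Check against the point condition:
  u(0, 0) = -2  ⟹  A = -2  ✓
Hence u(x, y) = - 2 e^{y}.

Answer: u(x, y) = - 2 e^{y}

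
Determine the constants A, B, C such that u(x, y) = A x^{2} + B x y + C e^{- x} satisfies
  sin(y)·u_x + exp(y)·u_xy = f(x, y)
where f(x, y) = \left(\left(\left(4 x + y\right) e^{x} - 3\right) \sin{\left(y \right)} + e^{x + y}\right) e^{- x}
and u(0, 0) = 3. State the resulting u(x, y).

Substitute the ansatz u = A x^{2} + B x y + C e^{- x} into the left-hand side.
Derivatives of the ansatz:
  u_x = 2 A x + B y - C e^{- x}
  u_xy = B
Term by term:
  sin(y)·u_x = 2 A x \sin{\left(y \right)} + B y \sin{\left(y \right)} - C e^{- x} \sin{\left(y \right)}
  exp(y)·u_xy = B e^{y}
So the left-hand side equals
  2 A x \sin{\left(y \right)} + B y \sin{\left(y \right)} + B e^{y} - C e^{- x} \sin{\left(y \right)}
This must equal f(x, y) identically; expanded, f = 4 x \sin{\left(y \right)} + y \sin{\left(y \right)} + e^{y} - 3 e^{- x} \sin{\left(y \right)}.
Matching coefficients of the independent functions:
  [x \sin{\left(y \right)}]:  2 A = 4
  [y \sin{\left(y \right)}, e^{y}]:  B = 1
  [e^{- x} \sin{\left(y \right)}]:  - C = -3
Solving: A = 2, B = 1, C = 3.
Check against the point condition:
  u(0, 0) = 3  ⟹  C = 3  ✓
Hence u(x, y) = 2 x^{2} + x y + 3 e^{- x}.

Answer: u(x, y) = 2 x^{2} + x y + 3 e^{- x}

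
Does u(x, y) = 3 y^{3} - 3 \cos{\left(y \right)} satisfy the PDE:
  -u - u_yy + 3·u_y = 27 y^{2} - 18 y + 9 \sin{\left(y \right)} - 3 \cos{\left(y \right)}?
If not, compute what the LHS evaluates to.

Evaluate each term of the left-hand side for u = 3 y^{3} - 3 \cos{\left(y \right)}.
Derivatives:
  u_yy = 18 y + 3 \cos{\left(y \right)}
  u_y = 9 y^{2} + 3 \sin{\left(y \right)}
Terms:
  -u = - 3 y^{3} + 3 \cos{\left(y \right)}
  -u_yy = - 18 y - 3 \cos{\left(y \right)}
  3·u_y = 27 y^{2} + 9 \sin{\left(y \right)}
Sum: LHS = - 3 y^{3} + 27 y^{2} - 18 y + 9 \sin{\left(y \right)}
Given right-hand side: 27 y^{2} - 18 y + 9 \sin{\left(y \right)} - 3 \cos{\left(y \right)}. Difference LHS − RHS = - 3 y^{3} + 3 \cos{\left(y \right)} ≠ 0, so u is not a solution.

Answer: No, the LHS evaluates to - 3 y^{3} + 27 y^{2} - 18 y + 9 \sin{\left(y \right)}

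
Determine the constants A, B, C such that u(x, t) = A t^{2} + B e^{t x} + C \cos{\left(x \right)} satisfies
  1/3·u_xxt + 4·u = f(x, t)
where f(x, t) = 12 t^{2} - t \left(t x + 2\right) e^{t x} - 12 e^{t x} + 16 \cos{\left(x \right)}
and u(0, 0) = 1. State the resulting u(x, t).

Substitute the ansatz u = A t^{2} + B e^{t x} + C \cos{\left(x \right)} into the left-hand side.
Derivatives of the ansatz:
  u_xxt = B t^{2} x e^{t x} + 2 B t e^{t x}
Term by term:
  1/3·u_xxt = \frac{B t^{2} x e^{t x}}{3} + \frac{2 B t e^{t x}}{3}
  4·u = 4 A t^{2} + 4 B e^{t x} + 4 C \cos{\left(x \right)}
So the left-hand side equals
  4 A t^{2} + \frac{B t^{2} x e^{t x}}{3} + \frac{2 B t e^{t x}}{3} + 4 B e^{t x} + 4 C \cos{\left(x \right)}
This must equal f(x, t) identically; expanded, f = - t^{2} x e^{t x} + 12 t^{2} - 2 t e^{t x} - 12 e^{t x} + 16 \cos{\left(x \right)}.
Matching coefficients of the independent functions:
  [t^{2}]:  4 A = 12
  [t e^{t x}]:  \frac{2 B}{3} = -2
  [t^{2} x e^{t x}]:  \frac{B}{3} = -1
  [e^{t x}]:  4 B = -12
  [\cos{\left(x \right)}]:  4 C = 16
Solving: A = 3, B = -3, C = 4.
Check against the point condition:
  u(0, 0) = 1  ⟹  B + C = 1  ✓
Hence u(x, t) = 3 t^{2} - 3 e^{t x} + 4 \cos{\left(x \right)}.

Answer: u(x, t) = 3 t^{2} - 3 e^{t x} + 4 \cos{\left(x \right)}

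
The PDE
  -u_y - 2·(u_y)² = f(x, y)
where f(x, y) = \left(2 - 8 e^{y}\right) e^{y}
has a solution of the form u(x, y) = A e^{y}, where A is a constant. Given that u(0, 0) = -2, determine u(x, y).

Substitute the ansatz u = A e^{y} into the left-hand side.
Derivatives of the ansatz:
  u_y = A e^{y}
Term by term:
  -u_y = - A e^{y}
  -2·(u_y)² = - 2 A^{2} e^{2 y}
So the left-hand side equals
  - 2 A^{2} e^{2 y} - A e^{y}
This must equal f(x, y) identically; expanded, f = - 8 e^{2 y} + 2 e^{y}.
Matching coefficients of the independent functions:
  [e^{y}]:  - A = 2
  [e^{2 y}]:  - 2 A^{2} = -8
Solving: A = -2.
Check against the point condition:
  u(0, 0) = -2  ⟹  A = -2  ✓
Hence u(x, y) = - 2 e^{y}.

Answer: u(x, y) = - 2 e^{y}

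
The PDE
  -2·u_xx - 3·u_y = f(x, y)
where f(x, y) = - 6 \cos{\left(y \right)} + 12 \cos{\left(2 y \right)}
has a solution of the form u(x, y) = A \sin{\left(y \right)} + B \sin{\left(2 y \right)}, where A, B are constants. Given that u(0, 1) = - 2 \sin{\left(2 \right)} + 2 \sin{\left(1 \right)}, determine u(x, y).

Substitute the ansatz u = A \sin{\left(y \right)} + B \sin{\left(2 y \right)} into the left-hand side.
Derivatives of the ansatz:
  u_xx = 0
  u_y = A \cos{\left(y \right)} + 2 B \cos{\left(2 y \right)}
Term by term:
  -2·u_xx = 0
  -3·u_y = - 3 A \cos{\left(y \right)} - 6 B \cos{\left(2 y \right)}
So the left-hand side equals
  - 3 A \cos{\left(y \right)} - 6 B \cos{\left(2 y \right)}
This must equal f(x, y) = - 6 \cos{\left(y \right)} + 12 \cos{\left(2 y \right)} identically.
Matching coefficients of the independent functions:
  [\cos{\left(y \right)}]:  - 3 A = -6
  [\cos{\left(2 y \right)}]:  - 6 B = 12
Solving: A = 2, B = -2.
Check against the point condition:
  u(0, 1) = - 2 \sin{\left(2 \right)} + 2 \sin{\left(1 \right)}  ⟹  A \sin{\left(1 \right)} + B \sin{\left(2 \right)} = - 2 \sin{\left(2 \right)} + 2 \sin{\left(1 \right)}  ✓
Hence u(x, y) = 2 \sin{\left(y \right)} - 2 \sin{\left(2 y \right)}.

Answer: u(x, y) = 2 \sin{\left(y \right)} - 2 \sin{\left(2 y \right)}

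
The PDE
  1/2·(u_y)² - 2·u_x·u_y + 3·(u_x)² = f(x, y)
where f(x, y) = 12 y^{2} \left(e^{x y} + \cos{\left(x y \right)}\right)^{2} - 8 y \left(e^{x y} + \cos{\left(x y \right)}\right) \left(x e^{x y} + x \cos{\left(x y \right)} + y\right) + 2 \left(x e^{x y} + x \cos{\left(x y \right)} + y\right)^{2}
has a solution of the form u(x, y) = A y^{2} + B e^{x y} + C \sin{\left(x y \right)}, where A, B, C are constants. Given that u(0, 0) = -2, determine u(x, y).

Substitute the ansatz u = A y^{2} + B e^{x y} + C \sin{\left(x y \right)} into the left-hand side.
Derivatives of the ansatz:
  u_y = 2 A y + B x e^{x y} + C x \cos{\left(x y \right)}
  u_x = B y e^{x y} + C y \cos{\left(x y \right)}
Term by term:
  1/2·(u_y)² = 2 A^{2} y^{2} + 2 A B x y e^{x y} + 2 A C x y \cos{\left(x y \right)} + \frac{B^{2} x^{2} e^{2 x y}}{2} + B C x^{2} e^{x y} \cos{\left(x y \right)} + \frac{C^{2} x^{2} \cos^{2}{\left(x y \right)}}{2}
  -2·u_x·u_y = - 4 A B y^{2} e^{x y} - 4 A C y^{2} \cos{\left(x y \right)} - 2 B^{2} x y e^{2 x y} - 4 B C x y e^{x y} \cos{\left(x y \right)} - 2 C^{2} x y \cos^{2}{\left(x y \right)}
  3·(u_x)² = 3 B^{2} y^{2} e^{2 x y} + 6 B C y^{2} e^{x y} \cos{\left(x y \right)} + 3 C^{2} y^{2} \cos^{2}{\left(x y \right)}
So the left-hand side equals
  2 A^{2} y^{2} + 2 A B x y e^{x y} - 4 A B y^{2} e^{x y} + 2 A C x y \cos{\left(x y \right)} - 4 A C y^{2} \cos{\left(x y \right)} + \frac{B^{2} x^{2} e^{2 x y}}{2} - 2 B^{2} x y e^{2 x y} + 3 B^{2} y^{2} e^{2 x y} + B C x^{2} e^{x y} \cos{\left(x y \right)} - 4 B C x y e^{x y} \cos{\left(x y \right)} + 6 B C y^{2} e^{x y} \cos{\left(x y \right)} + \frac{C^{2} x^{2} \cos^{2}{\left(x y \right)}}{2} - 2 C^{2} x y \cos^{2}{\left(x y \right)} + 3 C^{2} y^{2} \cos^{2}{\left(x y \right)}
This must equal f(x, y) identically; expanded, f = 2 x^{2} e^{2 x y} + 4 x^{2} e^{x y} \cos{\left(x y \right)} + 2 x^{2} \cos^{2}{\left(x y \right)} - 8 x y e^{2 x y} - 16 x y e^{x y} \cos{\left(x y \right)} + 4 x y e^{x y} - 8 x y \cos^{2}{\left(x y \right)} + 4 x y \cos{\left(x y \right)} + 12 y^{2} e^{2 x y} + 24 y^{2} e^{x y} \cos{\left(x y \right)} - 8 y^{2} e^{x y} + 12 y^{2} \cos^{2}{\left(x y \right)} - 8 y^{2} \cos{\left(x y \right)} + 2 y^{2}.
Matching coefficients of the independent functions:
  [y^{2}]:  2 A^{2} = 2
  [x^{2} e^{2 x y}]:  \frac{B^{2}}{2} = 2
  [x^{2} \cos^{2}{\left(x y \right)}]:  \frac{C^{2}}{2} = 2
  [y^{2} e^{x y}]:  - 4 A B = -8
  [y^{2} e^{2 x y}]:  3 B^{2} = 12
  [y^{2} \cos{\left(x y \right)}]:  - 4 A C = -8
  [y^{2} \cos^{2}{\left(x y \right)}]:  3 C^{2} = 12
  [x y e^{x y}]:  2 A B = 4
  [x y e^{2 x y}]:  - 2 B^{2} = -8
  [x y \cos{\left(x y \right)}]:  2 A C = 4
  [x y \cos^{2}{\left(x y \right)}]:  - 2 C^{2} = -8
  [x^{2} e^{x y} \cos{\left(x y \right)}]:  B C = 4
  [y^{2} e^{x y} \cos{\left(x y \right)}]:  6 B C = 24
  [x y e^{x y} \cos{\left(x y \right)}]:  - 4 B C = -16
These equations allow (A, B, C) = (-1, -2, -2) or (1, 2, 2).
Impose the point condition(s):
  u(0, 0) = -2  ⟹  B = -2
Only A = -1, B = -2, C = -2 satisfies everything.
Hence u(x, y) = - y^{2} - 2 e^{x y} - 2 \sin{\left(x y \right)}.

Answer: u(x, y) = - y^{2} - 2 e^{x y} - 2 \sin{\left(x y \right)}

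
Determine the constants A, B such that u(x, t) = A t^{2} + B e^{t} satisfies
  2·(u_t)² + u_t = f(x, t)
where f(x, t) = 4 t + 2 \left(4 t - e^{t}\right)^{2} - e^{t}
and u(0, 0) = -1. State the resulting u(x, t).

Answer: u(x, t) = 2 t^{2} - e^{t}

Derivation:
Substitute the ansatz u = A t^{2} + B e^{t} into the left-hand side.
Derivatives of the ansatz:
  u_t = 2 A t + B e^{t}
Term by term:
  2·(u_t)² = 8 A^{2} t^{2} + 8 A B t e^{t} + 2 B^{2} e^{2 t}
  u_t = 2 A t + B e^{t}
So the left-hand side equals
  8 A^{2} t^{2} + 8 A B t e^{t} + 2 A t + 2 B^{2} e^{2 t} + B e^{t}
This must equal f(x, t) identically; expanded, f = 32 t^{2} - 16 t e^{t} + 4 t + 2 e^{2 t} - e^{t}.
Matching coefficients of the independent functions:
  [t]:  2 A = 4
  [t^{2}]:  8 A^{2} = 32
  [t e^{t}]:  8 A B = -16
  [e^{t}]:  B = -1
  [e^{2 t}]:  2 B^{2} = 2
Solving: A = 2, B = -1.
Check against the point condition:
  u(0, 0) = -1  ⟹  B = -1  ✓
Hence u(x, t) = 2 t^{2} - e^{t}.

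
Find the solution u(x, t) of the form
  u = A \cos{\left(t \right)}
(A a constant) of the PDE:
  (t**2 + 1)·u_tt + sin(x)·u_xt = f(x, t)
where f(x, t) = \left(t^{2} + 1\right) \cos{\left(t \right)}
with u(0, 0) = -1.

Substitute the ansatz u = A \cos{\left(t \right)} into the left-hand side.
Derivatives of the ansatz:
  u_tt = - A \cos{\left(t \right)}
  u_xt = 0
Term by term:
  (t**2 + 1)·u_tt = - A t^{2} \cos{\left(t \right)} - A \cos{\left(t \right)}
  sin(x)·u_xt = 0
So the left-hand side equals
  - A t^{2} \cos{\left(t \right)} - A \cos{\left(t \right)}
This must equal f(x, t) identically; expanded, f = t^{2} \cos{\left(t \right)} + \cos{\left(t \right)}.
Matching coefficients of the independent functions:
  [t^{2} \cos{\left(t \right)}, \cos{\left(t \right)}]:  - A = 1
Solving: A = -1.
Check against the point condition:
  u(0, 0) = -1  ⟹  A = -1  ✓
Hence u(x, t) = - \cos{\left(t \right)}.

Answer: u(x, t) = - \cos{\left(t \right)}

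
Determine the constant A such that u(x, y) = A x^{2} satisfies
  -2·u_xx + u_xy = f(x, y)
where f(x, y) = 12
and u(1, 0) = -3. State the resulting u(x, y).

Substitute the ansatz u = A x^{2} into the left-hand side.
Derivatives of the ansatz:
  u_xx = 2 A
  u_xy = 0
Term by term:
  -2·u_xx = - 4 A
  u_xy = 0
So the left-hand side equals
  - 4 A
This must equal f(x, y) = 12 identically.
Matching coefficients of the independent functions:
  [constant term]:  - 4 A = 12
Solving: A = -3.
Check against the point condition:
  u(1, 0) = -3  ⟹  A = -3  ✓
Hence u(x, y) = - 3 x^{2}.

Answer: u(x, y) = - 3 x^{2}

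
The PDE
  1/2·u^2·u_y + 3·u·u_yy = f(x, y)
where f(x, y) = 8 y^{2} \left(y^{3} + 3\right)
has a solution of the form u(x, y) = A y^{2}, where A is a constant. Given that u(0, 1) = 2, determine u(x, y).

Substitute the ansatz u = A y^{2} into the left-hand side.
Derivatives of the ansatz:
  u_y = 2 A y
  u_yy = 2 A
Term by term:
  1/2·u^2·u_y = A^{3} y^{5}
  3·u·u_yy = 6 A^{2} y^{2}
So the left-hand side equals
  A^{3} y^{5} + 6 A^{2} y^{2}
This must equal f(x, y) identically; expanded, f = 8 y^{5} + 24 y^{2}.
Matching coefficients of the independent functions:
  [y^{2}]:  6 A^{2} = 24
  [y^{5}]:  A^{3} = 8
Solving: A = 2.
Check against the point condition:
  u(0, 1) = 2  ⟹  A = 2  ✓
Hence u(x, y) = 2 y^{2}.

Answer: u(x, y) = 2 y^{2}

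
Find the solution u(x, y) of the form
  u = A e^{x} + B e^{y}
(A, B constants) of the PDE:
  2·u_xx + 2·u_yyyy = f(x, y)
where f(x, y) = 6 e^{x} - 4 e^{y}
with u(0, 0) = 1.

Substitute the ansatz u = A e^{x} + B e^{y} into the left-hand side.
Derivatives of the ansatz:
  u_xx = A e^{x}
  u_yyyy = B e^{y}
Term by term:
  2·u_xx = 2 A e^{x}
  2·u_yyyy = 2 B e^{y}
So the left-hand side equals
  2 A e^{x} + 2 B e^{y}
This must equal f(x, y) = 6 e^{x} - 4 e^{y} identically.
Matching coefficients of the independent functions:
  [e^{x}]:  2 A = 6
  [e^{y}]:  2 B = -4
Solving: A = 3, B = -2.
Check against the point condition:
  u(0, 0) = 1  ⟹  A + B = 1  ✓
Hence u(x, y) = 3 e^{x} - 2 e^{y}.

Answer: u(x, y) = 3 e^{x} - 2 e^{y}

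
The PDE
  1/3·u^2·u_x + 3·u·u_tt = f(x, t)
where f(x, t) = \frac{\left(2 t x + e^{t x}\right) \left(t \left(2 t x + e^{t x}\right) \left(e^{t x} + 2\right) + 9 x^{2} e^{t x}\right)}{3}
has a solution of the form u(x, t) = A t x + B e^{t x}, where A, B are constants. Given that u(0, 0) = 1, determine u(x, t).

Substitute the ansatz u = A t x + B e^{t x} into the left-hand side.
Derivatives of the ansatz:
  u_x = A t + B t e^{t x}
  u_tt = B x^{2} e^{t x}
Term by term:
  1/3·u^2·u_x = \frac{A^{3} t^{3} x^{2}}{3} + \frac{A^{2} B t^{3} x^{2} e^{t x}}{3} + \frac{2 A^{2} B t^{2} x e^{t x}}{3} + \frac{2 A B^{2} t^{2} x e^{2 t x}}{3} + \frac{A B^{2} t e^{2 t x}}{3} + \frac{B^{3} t e^{3 t x}}{3}
  3·u·u_tt = 3 A B t x^{3} e^{t x} + 3 B^{2} x^{2} e^{2 t x}
So the left-hand side equals
  \frac{A^{3} t^{3} x^{2}}{3} + \frac{A^{2} B t^{3} x^{2} e^{t x}}{3} + \frac{2 A^{2} B t^{2} x e^{t x}}{3} + \frac{2 A B^{2} t^{2} x e^{2 t x}}{3} + \frac{A B^{2} t e^{2 t x}}{3} + 3 A B t x^{3} e^{t x} + \frac{B^{3} t e^{3 t x}}{3} + 3 B^{2} x^{2} e^{2 t x}
This must equal f(x, t) identically; expanded, f = \frac{4 t^{3} x^{2} e^{t x}}{3} + \frac{8 t^{3} x^{2}}{3} + \frac{4 t^{2} x e^{2 t x}}{3} + \frac{8 t^{2} x e^{t x}}{3} + 6 t x^{3} e^{t x} + \frac{t e^{3 t x}}{3} + \frac{2 t e^{2 t x}}{3} + 3 x^{2} e^{2 t x}.
Matching coefficients of the independent functions:
  [t e^{2 t x}]:  \frac{A B^{2}}{3} = \frac{2}{3}
  [t e^{3 t x}]:  \frac{B^{3}}{3} = \frac{1}{3}
  [t^{3} x^{2}]:  \frac{A^{3}}{3} = \frac{8}{3}
  [x^{2} e^{2 t x}]:  3 B^{2} = 3
  [t x^{3} e^{t x}]:  3 A B = 6
  [t^{2} x e^{t x}]:  \frac{2 A^{2} B}{3} = \frac{8}{3}
  [t^{2} x e^{2 t x}]:  \frac{2 A B^{2}}{3} = \frac{4}{3}
  [t^{3} x^{2} e^{t x}]:  \frac{A^{2} B}{3} = \frac{4}{3}
Solving: A = 2, B = 1.
Check against the point condition:
  u(0, 0) = 1  ⟹  B = 1  ✓
Hence u(x, t) = 2 t x + e^{t x}.

Answer: u(x, t) = 2 t x + e^{t x}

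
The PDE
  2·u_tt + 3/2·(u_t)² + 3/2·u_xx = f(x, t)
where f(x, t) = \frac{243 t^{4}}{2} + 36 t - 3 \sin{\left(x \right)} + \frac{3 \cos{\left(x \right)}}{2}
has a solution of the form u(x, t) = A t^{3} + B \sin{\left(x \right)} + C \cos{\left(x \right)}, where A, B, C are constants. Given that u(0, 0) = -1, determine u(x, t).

Substitute the ansatz u = A t^{3} + B \sin{\left(x \right)} + C \cos{\left(x \right)} into the left-hand side.
Derivatives of the ansatz:
  u_tt = 6 A t
  u_t = 3 A t^{2}
  u_xx = - B \sin{\left(x \right)} - C \cos{\left(x \right)}
Term by term:
  2·u_tt = 12 A t
  3/2·(u_t)² = \frac{27 A^{2} t^{4}}{2}
  3/2·u_xx = - \frac{3 B \sin{\left(x \right)}}{2} - \frac{3 C \cos{\left(x \right)}}{2}
So the left-hand side equals
  \frac{27 A^{2} t^{4}}{2} + 12 A t - \frac{3 B \sin{\left(x \right)}}{2} - \frac{3 C \cos{\left(x \right)}}{2}
This must equal f(x, t) = \frac{243 t^{4}}{2} + 36 t - 3 \sin{\left(x \right)} + \frac{3 \cos{\left(x \right)}}{2} identically.
Matching coefficients of the independent functions:
  [t]:  12 A = 36
  [t^{4}]:  \frac{27 A^{2}}{2} = \frac{243}{2}
  [\sin{\left(x \right)}]:  - \frac{3 B}{2} = -3
  [\cos{\left(x \right)}]:  - \frac{3 C}{2} = \frac{3}{2}
Solving: A = 3, B = 2, C = -1.
Check against the point condition:
  u(0, 0) = -1  ⟹  C = -1  ✓
Hence u(x, t) = 3 t^{3} + 2 \sin{\left(x \right)} - \cos{\left(x \right)}.

Answer: u(x, t) = 3 t^{3} + 2 \sin{\left(x \right)} - \cos{\left(x \right)}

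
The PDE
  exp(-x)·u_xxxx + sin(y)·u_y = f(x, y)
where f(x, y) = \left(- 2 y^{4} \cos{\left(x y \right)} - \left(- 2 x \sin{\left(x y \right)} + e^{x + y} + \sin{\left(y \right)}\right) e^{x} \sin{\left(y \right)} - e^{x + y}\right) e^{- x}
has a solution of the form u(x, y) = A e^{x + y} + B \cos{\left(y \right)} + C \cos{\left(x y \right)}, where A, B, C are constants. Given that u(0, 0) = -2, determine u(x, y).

Substitute the ansatz u = A e^{x + y} + B \cos{\left(y \right)} + C \cos{\left(x y \right)} into the left-hand side.
Derivatives of the ansatz:
  u_xxxx = A e^{x} e^{y} + C y^{4} \cos{\left(x y \right)}
  u_y = A e^{x} e^{y} - B \sin{\left(y \right)} - C x \sin{\left(x y \right)}
Term by term:
  exp(-x)·u_xxxx = A e^{y} + C y^{4} e^{- x} \cos{\left(x y \right)}
  sin(y)·u_y = A e^{x} e^{y} \sin{\left(y \right)} - B \sin^{2}{\left(y \right)} - C x \sin{\left(y \right)} \sin{\left(x y \right)}
So the left-hand side equals
  A e^{x} e^{y} \sin{\left(y \right)} + A e^{y} - B \sin^{2}{\left(y \right)} - C x \sin{\left(y \right)} \sin{\left(x y \right)} + C y^{4} e^{- x} \cos{\left(x y \right)}
This must equal f(x, y) identically; expanded, f = 2 x \sin{\left(y \right)} \sin{\left(x y \right)} - 2 y^{4} e^{- x} \cos{\left(x y \right)} - e^{x} e^{y} \sin{\left(y \right)} - e^{y} - \sin^{2}{\left(y \right)}.
Matching coefficients of the independent functions:
  [x \sin{\left(y \right)} \sin{\left(x y \right)}]:  - C = 2
  [y^{4} e^{- x} \cos{\left(x y \right)}]:  C = -2
  [e^{x} e^{y} \sin{\left(y \right)}, e^{y}]:  A = -1
  [\sin^{2}{\left(y \right)}]:  - B = -1
Solving: A = -1, B = 1, C = -2.
Check against the point condition:
  u(0, 0) = -2  ⟹  A + B + C = -2  ✓
Hence u(x, y) = - e^{x + y} + \cos{\left(y \right)} - 2 \cos{\left(x y \right)}.

Answer: u(x, y) = - e^{x + y} + \cos{\left(y \right)} - 2 \cos{\left(x y \right)}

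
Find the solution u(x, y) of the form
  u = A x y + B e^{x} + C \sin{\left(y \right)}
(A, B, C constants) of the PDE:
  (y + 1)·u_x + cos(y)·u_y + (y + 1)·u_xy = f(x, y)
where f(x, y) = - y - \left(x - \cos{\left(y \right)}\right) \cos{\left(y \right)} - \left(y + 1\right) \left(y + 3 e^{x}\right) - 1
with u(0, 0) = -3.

Substitute the ansatz u = A x y + B e^{x} + C \sin{\left(y \right)} into the left-hand side.
Derivatives of the ansatz:
  u_x = A y + B e^{x}
  u_y = A x + C \cos{\left(y \right)}
  u_xy = A
Term by term:
  (y + 1)·u_x = A y^{2} + A y + B y e^{x} + B e^{x}
  cos(y)·u_y = A x \cos{\left(y \right)} + C \cos^{2}{\left(y \right)}
  (y + 1)·u_xy = A y + A
So the left-hand side equals
  A x \cos{\left(y \right)} + A y^{2} + 2 A y + A + B y e^{x} + B e^{x} + C \cos^{2}{\left(y \right)}
This must equal f(x, y) identically; expanded, f = - x \cos{\left(y \right)} - y^{2} - 3 y e^{x} - 2 y - 3 e^{x} + \cos^{2}{\left(y \right)} - 1.
Matching coefficients of the independent functions:
  [constant term, y^{2}, x \cos{\left(y \right)}]:  A = -1
  [y]:  2 A = -2
  [y e^{x}, e^{x}]:  B = -3
  [\cos^{2}{\left(y \right)}]:  C = 1
Solving: A = -1, B = -3, C = 1.
Check against the point condition:
  u(0, 0) = -3  ⟹  B = -3  ✓
Hence u(x, y) = - x y - 3 e^{x} + \sin{\left(y \right)}.

Answer: u(x, y) = - x y - 3 e^{x} + \sin{\left(y \right)}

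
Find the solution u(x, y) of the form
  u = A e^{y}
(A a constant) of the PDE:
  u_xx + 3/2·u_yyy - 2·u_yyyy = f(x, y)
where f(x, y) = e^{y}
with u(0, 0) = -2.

Answer: u(x, y) = - 2 e^{y}

Derivation:
Substitute the ansatz u = A e^{y} into the left-hand side.
Derivatives of the ansatz:
  u_xx = 0
  u_yyy = A e^{y}
  u_yyyy = A e^{y}
Term by term:
  u_xx = 0
  3/2·u_yyy = \frac{3 A e^{y}}{2}
  -2·u_yyyy = - 2 A e^{y}
So the left-hand side equals
  - \frac{A e^{y}}{2}
This must equal f(x, y) = e^{y} identically.
Matching coefficients of the independent functions:
  [e^{y}]:  - \frac{A}{2} = 1
Solving: A = -2.
Check against the point condition:
  u(0, 0) = -2  ⟹  A = -2  ✓
Hence u(x, y) = - 2 e^{y}.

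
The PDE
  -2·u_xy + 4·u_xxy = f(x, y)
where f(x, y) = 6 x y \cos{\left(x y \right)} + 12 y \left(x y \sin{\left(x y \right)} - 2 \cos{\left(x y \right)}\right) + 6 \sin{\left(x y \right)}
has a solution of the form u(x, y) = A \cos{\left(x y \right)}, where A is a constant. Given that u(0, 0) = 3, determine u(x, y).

Substitute the ansatz u = A \cos{\left(x y \right)} into the left-hand side.
Derivatives of the ansatz:
  u_xy = - A x y \cos{\left(x y \right)} - A \sin{\left(x y \right)}
  u_xxy = A x y^{2} \sin{\left(x y \right)} - 2 A y \cos{\left(x y \right)}
Term by term:
  -2·u_xy = 2 A x y \cos{\left(x y \right)} + 2 A \sin{\left(x y \right)}
  4·u_xxy = 4 A x y^{2} \sin{\left(x y \right)} - 8 A y \cos{\left(x y \right)}
So the left-hand side equals
  4 A x y^{2} \sin{\left(x y \right)} + 2 A x y \cos{\left(x y \right)} - 8 A y \cos{\left(x y \right)} + 2 A \sin{\left(x y \right)}
This must equal f(x, y) identically; expanded, f = 12 x y^{2} \sin{\left(x y \right)} + 6 x y \cos{\left(x y \right)} - 24 y \cos{\left(x y \right)} + 6 \sin{\left(x y \right)}.
Matching coefficients of the independent functions:
  [y \cos{\left(x y \right)}]:  - 8 A = -24
  [x y \cos{\left(x y \right)}, \sin{\left(x y \right)}]:  2 A = 6
  [x y^{2} \sin{\left(x y \right)}]:  4 A = 12
Solving: A = 3.
Check against the point condition:
  u(0, 0) = 3  ⟹  A = 3  ✓
Hence u(x, y) = 3 \cos{\left(x y \right)}.

Answer: u(x, y) = 3 \cos{\left(x y \right)}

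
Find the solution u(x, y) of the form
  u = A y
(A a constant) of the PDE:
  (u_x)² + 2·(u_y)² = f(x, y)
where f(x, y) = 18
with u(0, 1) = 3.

Substitute the ansatz u = A y into the left-hand side.
Derivatives of the ansatz:
  u_x = 0
  u_y = A
Term by term:
  (u_x)² = 0
  2·(u_y)² = 2 A^{2}
So the left-hand side equals
  2 A^{2}
This must equal f(x, y) = 18 identically.
Matching coefficients of the independent functions:
  [constant term]:  2 A^{2} = 18
These equations allow (A) = (-3) or (3).
Impose the point condition(s):
  u(0, 1) = 3  ⟹  A = 3
Only A = 3 satisfies everything.
Hence u(x, y) = 3 y.

Answer: u(x, y) = 3 y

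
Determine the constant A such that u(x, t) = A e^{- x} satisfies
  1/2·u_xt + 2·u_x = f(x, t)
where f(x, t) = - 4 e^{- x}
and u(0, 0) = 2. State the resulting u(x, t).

Substitute the ansatz u = A e^{- x} into the left-hand side.
Derivatives of the ansatz:
  u_xt = 0
  u_x = - A e^{- x}
Term by term:
  1/2·u_xt = 0
  2·u_x = - 2 A e^{- x}
So the left-hand side equals
  - 2 A e^{- x}
This must equal f(x, t) = - 4 e^{- x} identically.
Matching coefficients of the independent functions:
  [e^{- x}]:  - 2 A = -4
Solving: A = 2.
Check against the point condition:
  u(0, 0) = 2  ⟹  A = 2  ✓
Hence u(x, t) = 2 e^{- x}.

Answer: u(x, t) = 2 e^{- x}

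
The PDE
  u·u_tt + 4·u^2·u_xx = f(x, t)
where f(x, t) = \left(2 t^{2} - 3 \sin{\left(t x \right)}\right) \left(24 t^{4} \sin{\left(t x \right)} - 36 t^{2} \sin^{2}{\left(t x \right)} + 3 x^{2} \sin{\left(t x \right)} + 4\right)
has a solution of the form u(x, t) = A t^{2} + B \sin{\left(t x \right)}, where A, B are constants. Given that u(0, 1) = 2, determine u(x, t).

Substitute the ansatz u = A t^{2} + B \sin{\left(t x \right)} into the left-hand side.
Derivatives of the ansatz:
  u_tt = 2 A - B x^{2} \sin{\left(t x \right)}
  u_xx = - B t^{2} \sin{\left(t x \right)}
Term by term:
  u·u_tt = 2 A^{2} t^{2} - A B t^{2} x^{2} \sin{\left(t x \right)} + 2 A B \sin{\left(t x \right)} - B^{2} x^{2} \sin^{2}{\left(t x \right)}
  4·u^2·u_xx = - 4 A^{2} B t^{6} \sin{\left(t x \right)} - 8 A B^{2} t^{4} \sin^{2}{\left(t x \right)} - 4 B^{3} t^{2} \sin^{3}{\left(t x \right)}
So the left-hand side equals
  - 4 A^{2} B t^{6} \sin{\left(t x \right)} + 2 A^{2} t^{2} - 8 A B^{2} t^{4} \sin^{2}{\left(t x \right)} - A B t^{2} x^{2} \sin{\left(t x \right)} + 2 A B \sin{\left(t x \right)} - 4 B^{3} t^{2} \sin^{3}{\left(t x \right)} - B^{2} x^{2} \sin^{2}{\left(t x \right)}
This must equal f(x, t) identically; expanded, f = 48 t^{6} \sin{\left(t x \right)} - 144 t^{4} \sin^{2}{\left(t x \right)} + 6 t^{2} x^{2} \sin{\left(t x \right)} + 108 t^{2} \sin^{3}{\left(t x \right)} + 8 t^{2} - 9 x^{2} \sin^{2}{\left(t x \right)} - 12 \sin{\left(t x \right)}.
Matching coefficients of the independent functions:
  [t^{2}]:  2 A^{2} = 8
  [t^{2} \sin^{3}{\left(t x \right)}]:  - 4 B^{3} = 108
  [t^{4} \sin^{2}{\left(t x \right)}]:  - 8 A B^{2} = -144
  [t^{6} \sin{\left(t x \right)}]:  - 4 A^{2} B = 48
  [x^{2} \sin^{2}{\left(t x \right)}]:  - B^{2} = -9
  [t^{2} x^{2} \sin{\left(t x \right)}]:  - A B = 6
  [\sin{\left(t x \right)}]:  2 A B = -12
Solving: A = 2, B = -3.
Check against the point condition:
  u(0, 1) = 2  ⟹  A = 2  ✓
Hence u(x, t) = 2 t^{2} - 3 \sin{\left(t x \right)}.

Answer: u(x, t) = 2 t^{2} - 3 \sin{\left(t x \right)}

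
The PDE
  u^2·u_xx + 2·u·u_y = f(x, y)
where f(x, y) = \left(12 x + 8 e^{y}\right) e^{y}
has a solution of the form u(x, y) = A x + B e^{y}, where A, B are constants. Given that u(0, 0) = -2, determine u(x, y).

Substitute the ansatz u = A x + B e^{y} into the left-hand side.
Derivatives of the ansatz:
  u_xx = 0
  u_y = B e^{y}
Term by term:
  u^2·u_xx = 0
  2·u·u_y = 2 A B x e^{y} + 2 B^{2} e^{2 y}
So the left-hand side equals
  2 A B x e^{y} + 2 B^{2} e^{2 y}
This must equal f(x, y) = \left(12 x + 8 e^{y}\right) e^{y} identically.
Matching coefficients of the independent functions:
  [x e^{y}]:  2 A B = 12
  [e^{2 y}]:  2 B^{2} = 8
These equations allow (A, B) = (-3, -2) or (3, 2).
Impose the point condition(s):
  u(0, 0) = -2  ⟹  B = -2
Only A = -3, B = -2 satisfies everything.
Hence u(x, y) = - 3 x - 2 e^{y}.

Answer: u(x, y) = - 3 x - 2 e^{y}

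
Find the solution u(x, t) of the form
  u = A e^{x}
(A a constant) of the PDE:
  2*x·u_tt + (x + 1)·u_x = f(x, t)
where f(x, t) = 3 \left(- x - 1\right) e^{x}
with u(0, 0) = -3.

Substitute the ansatz u = A e^{x} into the left-hand side.
Derivatives of the ansatz:
  u_tt = 0
  u_x = A e^{x}
Term by term:
  2*x·u_tt = 0
  (x + 1)·u_x = A x e^{x} + A e^{x}
So the left-hand side equals
  A x e^{x} + A e^{x}
This must equal f(x, t) identically; expanded, f = - 3 x e^{x} - 3 e^{x}.
Matching coefficients of the independent functions:
  [x e^{x}, e^{x}]:  A = -3
Solving: A = -3.
Check against the point condition:
  u(0, 0) = -3  ⟹  A = -3  ✓
Hence u(x, t) = - 3 e^{x}.

Answer: u(x, t) = - 3 e^{x}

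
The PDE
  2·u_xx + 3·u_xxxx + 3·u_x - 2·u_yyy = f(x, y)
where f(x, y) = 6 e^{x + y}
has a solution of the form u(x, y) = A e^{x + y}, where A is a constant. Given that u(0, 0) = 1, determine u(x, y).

Substitute the ansatz u = A e^{x + y} into the left-hand side.
Derivatives of the ansatz:
  u_xx = A e^{x} e^{y}
  u_xxxx = A e^{x} e^{y}
  u_x = A e^{x} e^{y}
  u_yyy = A e^{x} e^{y}
Term by term:
  2·u_xx = 2 A e^{x} e^{y}
  3·u_xxxx = 3 A e^{x} e^{y}
  3·u_x = 3 A e^{x} e^{y}
  -2·u_yyy = - 2 A e^{x} e^{y}
So the left-hand side equals
  6 A e^{x} e^{y}
This must equal f(x, y) identically; expanded, f = 6 e^{x} e^{y}.
Matching coefficients of the independent functions:
  [e^{x} e^{y}]:  6 A = 6
Solving: A = 1.
Check against the point condition:
  u(0, 0) = 1  ⟹  A = 1  ✓
Hence u(x, y) = e^{x + y}.

Answer: u(x, y) = e^{x + y}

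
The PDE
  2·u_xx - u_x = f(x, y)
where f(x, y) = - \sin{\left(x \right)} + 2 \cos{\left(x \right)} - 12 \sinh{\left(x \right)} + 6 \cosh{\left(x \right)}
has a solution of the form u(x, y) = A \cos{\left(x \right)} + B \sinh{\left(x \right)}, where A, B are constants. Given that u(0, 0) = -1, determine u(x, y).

Answer: u(x, y) = - \cos{\left(x \right)} - 6 \sinh{\left(x \right)}

Derivation:
Substitute the ansatz u = A \cos{\left(x \right)} + B \sinh{\left(x \right)} into the left-hand side.
Derivatives of the ansatz:
  u_xx = - A \cos{\left(x \right)} + B \sinh{\left(x \right)}
  u_x = - A \sin{\left(x \right)} + B \cosh{\left(x \right)}
Term by term:
  2·u_xx = - 2 A \cos{\left(x \right)} + 2 B \sinh{\left(x \right)}
  -u_x = A \sin{\left(x \right)} - B \cosh{\left(x \right)}
So the left-hand side equals
  A \sin{\left(x \right)} - 2 A \cos{\left(x \right)} + 2 B \sinh{\left(x \right)} - B \cosh{\left(x \right)}
This must equal f(x, y) = - \sin{\left(x \right)} + 2 \cos{\left(x \right)} - 12 \sinh{\left(x \right)} + 6 \cosh{\left(x \right)} identically.
Matching coefficients of the independent functions:
  [\sin{\left(x \right)}]:  A = -1
  [\cos{\left(x \right)}]:  - 2 A = 2
  [\sinh{\left(x \right)}]:  2 B = -12
  [\cosh{\left(x \right)}]:  - B = 6
Solving: A = -1, B = -6.
Check against the point condition:
  u(0, 0) = -1  ⟹  A = -1  ✓
Hence u(x, y) = - \cos{\left(x \right)} - 6 \sinh{\left(x \right)}.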